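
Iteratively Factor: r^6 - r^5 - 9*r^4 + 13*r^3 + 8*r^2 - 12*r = (r - 1)*(r^5 - 9*r^3 + 4*r^2 + 12*r) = (r - 2)*(r - 1)*(r^4 + 2*r^3 - 5*r^2 - 6*r) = (r - 2)*(r - 1)*(r + 1)*(r^3 + r^2 - 6*r) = (r - 2)^2*(r - 1)*(r + 1)*(r^2 + 3*r) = (r - 2)^2*(r - 1)*(r + 1)*(r + 3)*(r)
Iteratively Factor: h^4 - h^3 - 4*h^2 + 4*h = (h)*(h^3 - h^2 - 4*h + 4) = h*(h - 1)*(h^2 - 4) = h*(h - 1)*(h + 2)*(h - 2)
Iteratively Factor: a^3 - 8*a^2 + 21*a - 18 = (a - 3)*(a^2 - 5*a + 6) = (a - 3)*(a - 2)*(a - 3)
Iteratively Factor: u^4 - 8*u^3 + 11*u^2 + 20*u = (u)*(u^3 - 8*u^2 + 11*u + 20) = u*(u - 5)*(u^2 - 3*u - 4) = u*(u - 5)*(u + 1)*(u - 4)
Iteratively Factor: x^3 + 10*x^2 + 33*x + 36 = (x + 3)*(x^2 + 7*x + 12) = (x + 3)*(x + 4)*(x + 3)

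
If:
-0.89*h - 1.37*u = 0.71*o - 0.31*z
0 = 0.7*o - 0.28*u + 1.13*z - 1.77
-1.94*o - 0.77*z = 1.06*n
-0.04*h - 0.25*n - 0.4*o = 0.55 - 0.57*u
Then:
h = 1.70089350666513*z - 2.91888307491763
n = 2.25354980657057*z - 4.98296556644741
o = 2.72265128888364 - 1.62822824482722*z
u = 0.48519965078052 - 0.0348563263537542*z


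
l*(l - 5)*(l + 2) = l^3 - 3*l^2 - 10*l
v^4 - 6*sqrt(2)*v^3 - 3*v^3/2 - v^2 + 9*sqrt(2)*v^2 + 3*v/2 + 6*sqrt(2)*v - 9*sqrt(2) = (v - 3/2)*(v - 1)*(v + 1)*(v - 6*sqrt(2))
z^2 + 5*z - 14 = (z - 2)*(z + 7)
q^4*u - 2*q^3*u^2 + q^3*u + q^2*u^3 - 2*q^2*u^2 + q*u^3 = q*(q - u)^2*(q*u + u)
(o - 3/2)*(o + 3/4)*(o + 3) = o^3 + 9*o^2/4 - 27*o/8 - 27/8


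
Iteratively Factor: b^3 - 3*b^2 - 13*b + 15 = (b - 1)*(b^2 - 2*b - 15) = (b - 1)*(b + 3)*(b - 5)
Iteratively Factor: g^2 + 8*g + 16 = (g + 4)*(g + 4)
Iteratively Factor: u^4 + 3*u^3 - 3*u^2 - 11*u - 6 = (u + 3)*(u^3 - 3*u - 2) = (u + 1)*(u + 3)*(u^2 - u - 2) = (u + 1)^2*(u + 3)*(u - 2)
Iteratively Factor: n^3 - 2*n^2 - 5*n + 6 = (n + 2)*(n^2 - 4*n + 3) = (n - 3)*(n + 2)*(n - 1)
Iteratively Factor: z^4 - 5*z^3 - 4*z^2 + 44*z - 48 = (z - 2)*(z^3 - 3*z^2 - 10*z + 24) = (z - 2)^2*(z^2 - z - 12) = (z - 4)*(z - 2)^2*(z + 3)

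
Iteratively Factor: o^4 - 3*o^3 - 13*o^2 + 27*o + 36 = (o + 3)*(o^3 - 6*o^2 + 5*o + 12) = (o + 1)*(o + 3)*(o^2 - 7*o + 12) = (o - 4)*(o + 1)*(o + 3)*(o - 3)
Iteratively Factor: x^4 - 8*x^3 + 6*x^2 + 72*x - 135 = (x - 3)*(x^3 - 5*x^2 - 9*x + 45) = (x - 5)*(x - 3)*(x^2 - 9) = (x - 5)*(x - 3)^2*(x + 3)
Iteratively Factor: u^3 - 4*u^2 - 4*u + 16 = (u - 4)*(u^2 - 4) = (u - 4)*(u + 2)*(u - 2)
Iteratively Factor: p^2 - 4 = (p + 2)*(p - 2)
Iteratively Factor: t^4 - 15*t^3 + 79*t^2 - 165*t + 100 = (t - 4)*(t^3 - 11*t^2 + 35*t - 25) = (t - 4)*(t - 1)*(t^2 - 10*t + 25) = (t - 5)*(t - 4)*(t - 1)*(t - 5)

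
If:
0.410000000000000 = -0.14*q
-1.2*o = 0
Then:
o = 0.00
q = -2.93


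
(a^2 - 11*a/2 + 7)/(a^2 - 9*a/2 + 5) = (2*a - 7)/(2*a - 5)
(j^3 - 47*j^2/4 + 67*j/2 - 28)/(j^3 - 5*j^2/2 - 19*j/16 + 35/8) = 4*(j - 8)/(4*j + 5)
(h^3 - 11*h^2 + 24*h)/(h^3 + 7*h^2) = (h^2 - 11*h + 24)/(h*(h + 7))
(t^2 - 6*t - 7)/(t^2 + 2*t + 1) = (t - 7)/(t + 1)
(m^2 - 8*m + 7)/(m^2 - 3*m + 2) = (m - 7)/(m - 2)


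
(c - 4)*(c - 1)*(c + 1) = c^3 - 4*c^2 - c + 4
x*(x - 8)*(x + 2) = x^3 - 6*x^2 - 16*x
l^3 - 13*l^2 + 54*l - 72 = (l - 6)*(l - 4)*(l - 3)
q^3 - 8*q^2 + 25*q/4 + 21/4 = (q - 7)*(q - 3/2)*(q + 1/2)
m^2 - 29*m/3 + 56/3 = (m - 7)*(m - 8/3)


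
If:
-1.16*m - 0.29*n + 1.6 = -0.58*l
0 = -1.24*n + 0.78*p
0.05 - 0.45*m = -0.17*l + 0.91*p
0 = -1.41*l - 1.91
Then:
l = -1.35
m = 0.79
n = -0.37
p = -0.59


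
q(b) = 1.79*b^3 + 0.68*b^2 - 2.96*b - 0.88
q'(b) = 5.37*b^2 + 1.36*b - 2.96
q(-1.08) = 0.86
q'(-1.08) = 1.83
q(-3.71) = -71.94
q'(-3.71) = 65.91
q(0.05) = -1.03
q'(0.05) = -2.88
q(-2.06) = -7.54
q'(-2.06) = 17.03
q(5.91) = 374.88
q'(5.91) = 192.64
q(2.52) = 24.62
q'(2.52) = 34.57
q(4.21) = 132.28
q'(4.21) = 97.94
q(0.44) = -1.90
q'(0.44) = -1.32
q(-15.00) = -5844.73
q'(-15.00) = 1184.89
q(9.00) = 1332.47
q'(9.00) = 444.25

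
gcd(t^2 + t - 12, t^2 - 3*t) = t - 3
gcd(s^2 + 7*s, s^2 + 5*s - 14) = s + 7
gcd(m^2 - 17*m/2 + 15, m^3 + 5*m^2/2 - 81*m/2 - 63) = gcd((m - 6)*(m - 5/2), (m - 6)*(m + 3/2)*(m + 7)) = m - 6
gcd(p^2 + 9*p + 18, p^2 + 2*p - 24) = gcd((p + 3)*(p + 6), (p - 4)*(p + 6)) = p + 6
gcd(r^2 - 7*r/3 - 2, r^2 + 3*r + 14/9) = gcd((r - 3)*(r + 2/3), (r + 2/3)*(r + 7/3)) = r + 2/3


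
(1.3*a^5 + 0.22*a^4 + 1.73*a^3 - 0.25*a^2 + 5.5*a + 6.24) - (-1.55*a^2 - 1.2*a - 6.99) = 1.3*a^5 + 0.22*a^4 + 1.73*a^3 + 1.3*a^2 + 6.7*a + 13.23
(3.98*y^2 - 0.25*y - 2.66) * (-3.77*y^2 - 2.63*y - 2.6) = -15.0046*y^4 - 9.5249*y^3 + 0.337699999999999*y^2 + 7.6458*y + 6.916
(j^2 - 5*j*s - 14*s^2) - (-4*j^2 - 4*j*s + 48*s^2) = 5*j^2 - j*s - 62*s^2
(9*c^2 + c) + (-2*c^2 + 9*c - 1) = 7*c^2 + 10*c - 1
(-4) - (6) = -10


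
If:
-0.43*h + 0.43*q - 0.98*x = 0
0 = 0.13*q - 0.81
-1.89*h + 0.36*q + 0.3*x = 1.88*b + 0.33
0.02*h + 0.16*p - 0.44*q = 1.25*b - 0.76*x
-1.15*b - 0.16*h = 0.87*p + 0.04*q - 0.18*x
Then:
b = -0.98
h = 2.26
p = 0.95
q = 6.23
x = 1.74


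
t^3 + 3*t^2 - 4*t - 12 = (t - 2)*(t + 2)*(t + 3)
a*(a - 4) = a^2 - 4*a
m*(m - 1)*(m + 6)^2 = m^4 + 11*m^3 + 24*m^2 - 36*m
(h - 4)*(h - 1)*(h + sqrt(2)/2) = h^3 - 5*h^2 + sqrt(2)*h^2/2 - 5*sqrt(2)*h/2 + 4*h + 2*sqrt(2)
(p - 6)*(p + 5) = p^2 - p - 30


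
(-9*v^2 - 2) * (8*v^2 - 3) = -72*v^4 + 11*v^2 + 6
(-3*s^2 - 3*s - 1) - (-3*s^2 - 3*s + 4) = -5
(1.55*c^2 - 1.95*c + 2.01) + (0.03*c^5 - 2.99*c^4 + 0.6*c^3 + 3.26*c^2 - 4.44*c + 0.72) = 0.03*c^5 - 2.99*c^4 + 0.6*c^3 + 4.81*c^2 - 6.39*c + 2.73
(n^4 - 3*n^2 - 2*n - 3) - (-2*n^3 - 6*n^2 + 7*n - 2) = n^4 + 2*n^3 + 3*n^2 - 9*n - 1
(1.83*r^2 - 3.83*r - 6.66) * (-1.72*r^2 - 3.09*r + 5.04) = -3.1476*r^4 + 0.9329*r^3 + 32.5131*r^2 + 1.2762*r - 33.5664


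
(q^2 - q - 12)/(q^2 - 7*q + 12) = (q + 3)/(q - 3)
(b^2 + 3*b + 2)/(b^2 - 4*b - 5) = (b + 2)/(b - 5)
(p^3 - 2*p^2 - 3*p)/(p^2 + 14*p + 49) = p*(p^2 - 2*p - 3)/(p^2 + 14*p + 49)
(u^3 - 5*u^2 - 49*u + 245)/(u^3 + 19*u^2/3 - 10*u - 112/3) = 3*(u^2 - 12*u + 35)/(3*u^2 - 2*u - 16)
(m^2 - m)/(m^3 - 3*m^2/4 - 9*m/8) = 8*(1 - m)/(-8*m^2 + 6*m + 9)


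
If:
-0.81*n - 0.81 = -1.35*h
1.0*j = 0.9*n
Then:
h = 0.6*n + 0.6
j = 0.9*n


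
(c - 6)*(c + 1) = c^2 - 5*c - 6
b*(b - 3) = b^2 - 3*b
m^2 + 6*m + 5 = (m + 1)*(m + 5)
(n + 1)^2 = n^2 + 2*n + 1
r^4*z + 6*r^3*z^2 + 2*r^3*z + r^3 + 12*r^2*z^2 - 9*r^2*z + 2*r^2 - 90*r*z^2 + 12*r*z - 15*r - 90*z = (r - 3)*(r + 5)*(r + 6*z)*(r*z + 1)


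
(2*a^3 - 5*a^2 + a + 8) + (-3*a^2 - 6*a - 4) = 2*a^3 - 8*a^2 - 5*a + 4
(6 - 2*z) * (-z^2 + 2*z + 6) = 2*z^3 - 10*z^2 + 36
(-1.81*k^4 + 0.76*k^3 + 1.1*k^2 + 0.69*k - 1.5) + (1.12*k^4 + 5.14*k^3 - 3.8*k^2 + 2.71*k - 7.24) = -0.69*k^4 + 5.9*k^3 - 2.7*k^2 + 3.4*k - 8.74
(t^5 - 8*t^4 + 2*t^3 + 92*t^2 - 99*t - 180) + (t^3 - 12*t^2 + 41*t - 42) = t^5 - 8*t^4 + 3*t^3 + 80*t^2 - 58*t - 222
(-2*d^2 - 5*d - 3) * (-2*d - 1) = 4*d^3 + 12*d^2 + 11*d + 3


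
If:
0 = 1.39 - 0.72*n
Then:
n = 1.93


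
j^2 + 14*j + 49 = (j + 7)^2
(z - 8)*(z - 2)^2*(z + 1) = z^4 - 11*z^3 + 24*z^2 + 4*z - 32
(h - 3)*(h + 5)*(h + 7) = h^3 + 9*h^2 - h - 105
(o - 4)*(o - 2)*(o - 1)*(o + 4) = o^4 - 3*o^3 - 14*o^2 + 48*o - 32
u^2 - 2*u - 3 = (u - 3)*(u + 1)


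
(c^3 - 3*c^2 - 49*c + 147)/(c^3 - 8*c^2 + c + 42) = (c + 7)/(c + 2)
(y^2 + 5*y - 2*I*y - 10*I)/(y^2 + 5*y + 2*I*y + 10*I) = (y - 2*I)/(y + 2*I)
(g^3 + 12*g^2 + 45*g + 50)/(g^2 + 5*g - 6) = (g^3 + 12*g^2 + 45*g + 50)/(g^2 + 5*g - 6)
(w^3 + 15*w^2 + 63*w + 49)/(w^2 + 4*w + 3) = (w^2 + 14*w + 49)/(w + 3)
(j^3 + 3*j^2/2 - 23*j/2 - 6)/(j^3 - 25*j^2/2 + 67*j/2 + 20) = (j^2 + j - 12)/(j^2 - 13*j + 40)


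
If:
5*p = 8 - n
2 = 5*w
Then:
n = 8 - 5*p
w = 2/5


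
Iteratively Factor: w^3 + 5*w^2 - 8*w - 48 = (w + 4)*(w^2 + w - 12) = (w + 4)^2*(w - 3)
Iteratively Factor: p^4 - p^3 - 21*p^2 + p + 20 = (p + 1)*(p^3 - 2*p^2 - 19*p + 20) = (p + 1)*(p + 4)*(p^2 - 6*p + 5) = (p - 5)*(p + 1)*(p + 4)*(p - 1)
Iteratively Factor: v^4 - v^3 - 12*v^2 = (v)*(v^3 - v^2 - 12*v) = v^2*(v^2 - v - 12) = v^2*(v - 4)*(v + 3)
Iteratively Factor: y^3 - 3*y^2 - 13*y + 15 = (y - 1)*(y^2 - 2*y - 15) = (y - 5)*(y - 1)*(y + 3)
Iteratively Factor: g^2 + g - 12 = (g + 4)*(g - 3)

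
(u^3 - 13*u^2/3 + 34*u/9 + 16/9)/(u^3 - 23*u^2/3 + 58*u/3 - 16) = (u + 1/3)/(u - 3)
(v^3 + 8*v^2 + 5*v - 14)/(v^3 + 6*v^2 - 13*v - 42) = (v - 1)/(v - 3)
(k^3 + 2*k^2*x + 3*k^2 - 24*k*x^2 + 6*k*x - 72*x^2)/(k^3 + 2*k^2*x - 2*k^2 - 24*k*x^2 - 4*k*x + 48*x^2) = (k + 3)/(k - 2)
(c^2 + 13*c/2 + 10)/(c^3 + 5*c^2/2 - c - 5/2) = (c + 4)/(c^2 - 1)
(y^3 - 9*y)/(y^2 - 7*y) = (y^2 - 9)/(y - 7)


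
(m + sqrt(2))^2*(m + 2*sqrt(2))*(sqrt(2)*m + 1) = sqrt(2)*m^4 + 9*m^3 + 14*sqrt(2)*m^2 + 18*m + 4*sqrt(2)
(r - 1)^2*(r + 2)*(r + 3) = r^4 + 3*r^3 - 3*r^2 - 7*r + 6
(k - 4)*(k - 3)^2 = k^3 - 10*k^2 + 33*k - 36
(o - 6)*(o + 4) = o^2 - 2*o - 24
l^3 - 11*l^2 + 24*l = l*(l - 8)*(l - 3)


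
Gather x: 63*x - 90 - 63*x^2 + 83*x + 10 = -63*x^2 + 146*x - 80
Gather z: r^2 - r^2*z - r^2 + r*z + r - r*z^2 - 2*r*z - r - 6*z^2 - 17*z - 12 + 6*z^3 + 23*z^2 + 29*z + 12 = 6*z^3 + z^2*(17 - r) + z*(-r^2 - r + 12)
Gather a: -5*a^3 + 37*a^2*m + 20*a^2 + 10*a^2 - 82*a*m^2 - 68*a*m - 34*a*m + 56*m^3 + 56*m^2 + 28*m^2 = -5*a^3 + a^2*(37*m + 30) + a*(-82*m^2 - 102*m) + 56*m^3 + 84*m^2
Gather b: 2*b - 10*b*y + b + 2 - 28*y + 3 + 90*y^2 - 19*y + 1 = b*(3 - 10*y) + 90*y^2 - 47*y + 6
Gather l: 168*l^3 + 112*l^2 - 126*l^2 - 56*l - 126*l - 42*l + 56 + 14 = 168*l^3 - 14*l^2 - 224*l + 70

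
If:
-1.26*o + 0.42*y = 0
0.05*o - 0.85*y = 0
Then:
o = 0.00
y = 0.00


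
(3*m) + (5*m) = 8*m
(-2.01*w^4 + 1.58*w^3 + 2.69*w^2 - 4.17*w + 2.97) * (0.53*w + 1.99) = -1.0653*w^5 - 3.1625*w^4 + 4.5699*w^3 + 3.143*w^2 - 6.7242*w + 5.9103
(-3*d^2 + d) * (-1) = 3*d^2 - d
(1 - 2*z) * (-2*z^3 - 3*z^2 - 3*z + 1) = 4*z^4 + 4*z^3 + 3*z^2 - 5*z + 1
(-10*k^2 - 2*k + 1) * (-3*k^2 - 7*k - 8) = 30*k^4 + 76*k^3 + 91*k^2 + 9*k - 8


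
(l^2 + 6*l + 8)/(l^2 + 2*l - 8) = (l + 2)/(l - 2)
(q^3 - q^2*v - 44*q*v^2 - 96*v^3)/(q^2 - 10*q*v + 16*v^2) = (q^2 + 7*q*v + 12*v^2)/(q - 2*v)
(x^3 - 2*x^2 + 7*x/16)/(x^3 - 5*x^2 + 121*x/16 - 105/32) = 2*x*(4*x - 1)/(8*x^2 - 26*x + 15)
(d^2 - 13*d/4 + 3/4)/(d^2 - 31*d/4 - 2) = (-4*d^2 + 13*d - 3)/(-4*d^2 + 31*d + 8)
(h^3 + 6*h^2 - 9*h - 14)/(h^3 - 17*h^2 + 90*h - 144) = (h^3 + 6*h^2 - 9*h - 14)/(h^3 - 17*h^2 + 90*h - 144)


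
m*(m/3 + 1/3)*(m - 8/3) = m^3/3 - 5*m^2/9 - 8*m/9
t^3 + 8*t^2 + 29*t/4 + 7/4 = (t + 1/2)^2*(t + 7)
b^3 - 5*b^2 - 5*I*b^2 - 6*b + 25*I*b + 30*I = (b - 6)*(b + 1)*(b - 5*I)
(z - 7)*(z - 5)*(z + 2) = z^3 - 10*z^2 + 11*z + 70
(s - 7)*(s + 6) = s^2 - s - 42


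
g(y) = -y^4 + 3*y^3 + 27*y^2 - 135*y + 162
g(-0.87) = 297.34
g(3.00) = 0.00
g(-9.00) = -5184.00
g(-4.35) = 655.16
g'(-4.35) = 129.65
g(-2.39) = 565.29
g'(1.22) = -62.99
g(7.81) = -1536.84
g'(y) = -4*y^3 + 9*y^2 + 54*y - 135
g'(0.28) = -119.26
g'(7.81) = -1069.81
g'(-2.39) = -158.04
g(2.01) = 7.77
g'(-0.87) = -172.53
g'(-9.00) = 3024.00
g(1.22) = 40.72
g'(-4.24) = 102.74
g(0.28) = 126.38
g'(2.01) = -22.58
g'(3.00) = 0.00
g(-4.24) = 667.93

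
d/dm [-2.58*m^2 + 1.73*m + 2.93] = 1.73 - 5.16*m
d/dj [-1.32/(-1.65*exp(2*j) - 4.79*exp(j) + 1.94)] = (-4.356*exp(j) - 6.3228)*exp(j)/(1.65*exp(2*j) + 4.79*exp(j) - 1.94)^2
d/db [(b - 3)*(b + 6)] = 2*b + 3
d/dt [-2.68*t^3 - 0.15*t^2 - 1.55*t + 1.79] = -8.04*t^2 - 0.3*t - 1.55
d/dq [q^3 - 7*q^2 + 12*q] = 3*q^2 - 14*q + 12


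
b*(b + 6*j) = b^2 + 6*b*j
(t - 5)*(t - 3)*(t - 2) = t^3 - 10*t^2 + 31*t - 30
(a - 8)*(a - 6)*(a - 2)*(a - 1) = a^4 - 17*a^3 + 92*a^2 - 172*a + 96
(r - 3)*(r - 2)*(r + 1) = r^3 - 4*r^2 + r + 6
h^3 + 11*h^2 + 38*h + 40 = (h + 2)*(h + 4)*(h + 5)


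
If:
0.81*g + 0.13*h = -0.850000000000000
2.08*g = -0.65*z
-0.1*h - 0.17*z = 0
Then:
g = -0.56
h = -3.05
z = 1.79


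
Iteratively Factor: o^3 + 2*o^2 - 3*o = (o - 1)*(o^2 + 3*o) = (o - 1)*(o + 3)*(o)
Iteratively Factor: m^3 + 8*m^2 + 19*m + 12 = (m + 1)*(m^2 + 7*m + 12) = (m + 1)*(m + 4)*(m + 3)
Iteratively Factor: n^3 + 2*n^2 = (n + 2)*(n^2) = n*(n + 2)*(n)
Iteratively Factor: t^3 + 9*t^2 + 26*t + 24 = (t + 4)*(t^2 + 5*t + 6) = (t + 3)*(t + 4)*(t + 2)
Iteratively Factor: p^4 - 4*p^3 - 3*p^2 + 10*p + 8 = (p - 4)*(p^3 - 3*p - 2) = (p - 4)*(p + 1)*(p^2 - p - 2) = (p - 4)*(p - 2)*(p + 1)*(p + 1)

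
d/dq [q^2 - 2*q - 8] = 2*q - 2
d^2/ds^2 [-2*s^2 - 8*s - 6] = -4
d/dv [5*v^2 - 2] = 10*v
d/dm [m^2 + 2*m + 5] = 2*m + 2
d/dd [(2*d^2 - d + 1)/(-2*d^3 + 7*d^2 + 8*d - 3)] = (4*d^4 - 4*d^3 + 29*d^2 - 26*d - 5)/(4*d^6 - 28*d^5 + 17*d^4 + 124*d^3 + 22*d^2 - 48*d + 9)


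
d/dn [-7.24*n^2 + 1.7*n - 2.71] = 1.7 - 14.48*n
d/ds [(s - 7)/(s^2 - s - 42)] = -1/(s^2 + 12*s + 36)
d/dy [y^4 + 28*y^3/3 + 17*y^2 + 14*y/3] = 4*y^3 + 28*y^2 + 34*y + 14/3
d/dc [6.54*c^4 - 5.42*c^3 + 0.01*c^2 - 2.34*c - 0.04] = 26.16*c^3 - 16.26*c^2 + 0.02*c - 2.34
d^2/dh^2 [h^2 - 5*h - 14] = 2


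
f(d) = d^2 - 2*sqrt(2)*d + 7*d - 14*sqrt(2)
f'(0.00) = 4.17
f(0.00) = -19.80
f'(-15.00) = -25.83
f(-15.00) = 142.63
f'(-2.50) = -0.83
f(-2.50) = -23.98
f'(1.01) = 6.19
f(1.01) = -14.57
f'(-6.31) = -8.45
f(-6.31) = -6.31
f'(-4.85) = -5.53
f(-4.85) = -16.51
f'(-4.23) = -4.29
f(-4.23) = -19.55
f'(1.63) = 7.43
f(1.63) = -10.34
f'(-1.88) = 0.41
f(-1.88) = -24.11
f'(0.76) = 5.69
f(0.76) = -16.05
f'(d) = 2*d - 2*sqrt(2) + 7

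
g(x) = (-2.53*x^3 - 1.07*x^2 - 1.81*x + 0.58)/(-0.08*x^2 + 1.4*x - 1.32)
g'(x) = (0.16*x - 1.4)*(-2.53*x^3 - 1.07*x^2 - 1.81*x + 0.58)/(-0.08*x^2 + 1.4*x - 1.32)^2 + (-7.59*x^2 - 2.14*x - 1.81)/(-0.08*x^2 + 1.4*x - 1.32) = (0.2024*x^4 - 7.084*x^3 + 8.376*x^2 + 2.9176*x + 1.5772)/(0.0064*x^4 - 0.224*x^3 + 2.1712*x^2 - 3.696*x + 1.7424)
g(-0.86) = -1.14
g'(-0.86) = 1.48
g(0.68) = 4.79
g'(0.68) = 32.01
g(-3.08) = -10.94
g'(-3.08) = 7.28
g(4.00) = -61.90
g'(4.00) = -28.26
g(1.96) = -23.40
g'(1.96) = -8.72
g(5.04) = -97.09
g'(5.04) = -39.89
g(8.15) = -304.60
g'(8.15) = -103.46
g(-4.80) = -26.75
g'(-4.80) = 10.97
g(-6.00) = -41.22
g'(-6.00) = 13.09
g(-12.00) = -143.05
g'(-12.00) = 20.05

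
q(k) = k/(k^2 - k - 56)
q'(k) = k*(1 - 2*k)/(k^2 - k - 56)^2 + 1/(k^2 - k - 56) = (k^2 - k*(2*k - 1) - k - 56)/(-k^2 + k + 56)^2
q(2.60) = -0.05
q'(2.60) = -0.02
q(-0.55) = 0.01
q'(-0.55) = -0.02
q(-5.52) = 0.28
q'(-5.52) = -0.22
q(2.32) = -0.04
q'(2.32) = -0.02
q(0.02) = -0.00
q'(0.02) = -0.02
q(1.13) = -0.02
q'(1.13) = -0.02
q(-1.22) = 0.02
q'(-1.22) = -0.02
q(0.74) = -0.01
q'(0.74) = -0.02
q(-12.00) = -0.12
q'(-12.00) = -0.02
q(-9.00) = -0.26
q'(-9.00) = -0.12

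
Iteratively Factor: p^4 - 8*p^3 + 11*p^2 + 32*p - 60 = (p - 3)*(p^3 - 5*p^2 - 4*p + 20) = (p - 3)*(p + 2)*(p^2 - 7*p + 10) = (p - 3)*(p - 2)*(p + 2)*(p - 5)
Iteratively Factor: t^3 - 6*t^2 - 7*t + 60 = (t - 5)*(t^2 - t - 12) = (t - 5)*(t - 4)*(t + 3)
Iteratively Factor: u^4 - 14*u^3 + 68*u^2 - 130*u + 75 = (u - 3)*(u^3 - 11*u^2 + 35*u - 25) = (u - 5)*(u - 3)*(u^2 - 6*u + 5) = (u - 5)^2*(u - 3)*(u - 1)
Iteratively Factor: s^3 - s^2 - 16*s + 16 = (s + 4)*(s^2 - 5*s + 4) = (s - 1)*(s + 4)*(s - 4)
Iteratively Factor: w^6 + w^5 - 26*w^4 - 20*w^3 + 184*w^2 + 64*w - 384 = (w + 3)*(w^5 - 2*w^4 - 20*w^3 + 40*w^2 + 64*w - 128) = (w + 2)*(w + 3)*(w^4 - 4*w^3 - 12*w^2 + 64*w - 64) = (w + 2)*(w + 3)*(w + 4)*(w^3 - 8*w^2 + 20*w - 16) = (w - 2)*(w + 2)*(w + 3)*(w + 4)*(w^2 - 6*w + 8) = (w - 2)^2*(w + 2)*(w + 3)*(w + 4)*(w - 4)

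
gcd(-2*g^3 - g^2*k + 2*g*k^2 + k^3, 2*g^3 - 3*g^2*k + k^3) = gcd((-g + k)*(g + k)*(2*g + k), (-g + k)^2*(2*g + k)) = 2*g^2 - g*k - k^2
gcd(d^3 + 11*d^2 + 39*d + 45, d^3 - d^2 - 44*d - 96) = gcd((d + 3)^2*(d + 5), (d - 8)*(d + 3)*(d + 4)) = d + 3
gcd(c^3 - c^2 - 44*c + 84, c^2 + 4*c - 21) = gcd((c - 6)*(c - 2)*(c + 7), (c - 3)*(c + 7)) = c + 7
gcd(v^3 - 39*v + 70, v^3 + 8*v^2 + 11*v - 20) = 1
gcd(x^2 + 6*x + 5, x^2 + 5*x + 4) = x + 1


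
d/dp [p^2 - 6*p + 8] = 2*p - 6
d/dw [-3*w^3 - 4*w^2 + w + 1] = -9*w^2 - 8*w + 1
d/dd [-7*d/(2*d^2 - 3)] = 7*(2*d^2 + 3)/(2*d^2 - 3)^2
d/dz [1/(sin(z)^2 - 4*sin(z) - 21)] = 2*(2 - sin(z))*cos(z)/((sin(z) - 7)^2*(sin(z) + 3)^2)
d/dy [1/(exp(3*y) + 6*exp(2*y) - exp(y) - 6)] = (-3*exp(2*y) - 12*exp(y) + 1)*exp(y)/(exp(3*y) + 6*exp(2*y) - exp(y) - 6)^2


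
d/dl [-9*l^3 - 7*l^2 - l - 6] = -27*l^2 - 14*l - 1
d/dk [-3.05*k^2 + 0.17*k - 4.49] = 0.17 - 6.1*k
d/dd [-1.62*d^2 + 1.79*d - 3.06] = 1.79 - 3.24*d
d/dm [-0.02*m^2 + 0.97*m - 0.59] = 0.97 - 0.04*m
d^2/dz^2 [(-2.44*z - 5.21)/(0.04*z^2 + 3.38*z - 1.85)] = (-(0.08*z + 3.38)*(0.16*z + 6.76)*(2.44*z + 5.21) + (0.5856*z + 16.9112)*(0.04*z^2 + 3.38*z - 1.85))/(0.04*z^2 + 3.38*z - 1.85)^3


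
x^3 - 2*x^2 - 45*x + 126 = (x - 6)*(x - 3)*(x + 7)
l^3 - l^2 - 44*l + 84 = (l - 6)*(l - 2)*(l + 7)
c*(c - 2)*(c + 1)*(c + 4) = c^4 + 3*c^3 - 6*c^2 - 8*c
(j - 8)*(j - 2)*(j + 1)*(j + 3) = j^4 - 6*j^3 - 21*j^2 + 34*j + 48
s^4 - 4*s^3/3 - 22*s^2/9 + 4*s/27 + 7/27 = (s - 7/3)*(s - 1/3)*(s + 1/3)*(s + 1)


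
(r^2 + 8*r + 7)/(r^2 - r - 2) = (r + 7)/(r - 2)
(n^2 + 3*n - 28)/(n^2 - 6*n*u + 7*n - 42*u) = (4 - n)/(-n + 6*u)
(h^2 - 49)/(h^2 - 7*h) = (h + 7)/h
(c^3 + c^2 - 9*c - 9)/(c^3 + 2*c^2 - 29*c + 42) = (c^2 + 4*c + 3)/(c^2 + 5*c - 14)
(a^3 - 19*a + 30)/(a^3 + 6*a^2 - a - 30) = (a - 3)/(a + 3)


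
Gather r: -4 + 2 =-2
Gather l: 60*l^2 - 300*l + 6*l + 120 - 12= 60*l^2 - 294*l + 108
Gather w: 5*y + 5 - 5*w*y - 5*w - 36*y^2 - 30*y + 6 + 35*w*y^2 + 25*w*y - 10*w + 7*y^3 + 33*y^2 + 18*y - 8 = w*(35*y^2 + 20*y - 15) + 7*y^3 - 3*y^2 - 7*y + 3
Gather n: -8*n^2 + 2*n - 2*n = -8*n^2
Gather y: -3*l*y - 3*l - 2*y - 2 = -3*l + y*(-3*l - 2) - 2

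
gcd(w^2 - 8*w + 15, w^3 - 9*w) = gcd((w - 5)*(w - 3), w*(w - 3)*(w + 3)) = w - 3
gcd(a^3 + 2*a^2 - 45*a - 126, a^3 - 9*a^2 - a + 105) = a^2 - 4*a - 21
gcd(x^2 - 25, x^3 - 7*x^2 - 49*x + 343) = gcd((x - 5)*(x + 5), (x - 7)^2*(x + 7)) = 1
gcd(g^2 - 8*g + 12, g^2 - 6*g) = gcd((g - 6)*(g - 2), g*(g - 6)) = g - 6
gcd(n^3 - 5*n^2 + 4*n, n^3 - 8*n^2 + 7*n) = n^2 - n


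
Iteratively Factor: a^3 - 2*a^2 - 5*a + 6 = (a + 2)*(a^2 - 4*a + 3) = (a - 3)*(a + 2)*(a - 1)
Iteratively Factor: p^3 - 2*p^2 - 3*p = (p - 3)*(p^2 + p) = p*(p - 3)*(p + 1)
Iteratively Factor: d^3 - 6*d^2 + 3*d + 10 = (d - 2)*(d^2 - 4*d - 5) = (d - 5)*(d - 2)*(d + 1)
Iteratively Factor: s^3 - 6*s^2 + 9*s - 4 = (s - 4)*(s^2 - 2*s + 1) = (s - 4)*(s - 1)*(s - 1)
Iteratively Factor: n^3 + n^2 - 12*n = (n - 3)*(n^2 + 4*n) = n*(n - 3)*(n + 4)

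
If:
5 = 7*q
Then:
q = 5/7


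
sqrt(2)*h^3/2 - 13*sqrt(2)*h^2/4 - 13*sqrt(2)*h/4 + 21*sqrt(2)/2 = (h - 7)*(h - 3/2)*(sqrt(2)*h/2 + sqrt(2))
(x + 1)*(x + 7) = x^2 + 8*x + 7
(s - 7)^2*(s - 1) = s^3 - 15*s^2 + 63*s - 49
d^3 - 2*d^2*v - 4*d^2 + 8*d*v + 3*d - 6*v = (d - 3)*(d - 1)*(d - 2*v)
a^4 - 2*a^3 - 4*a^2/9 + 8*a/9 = a*(a - 2)*(a - 2/3)*(a + 2/3)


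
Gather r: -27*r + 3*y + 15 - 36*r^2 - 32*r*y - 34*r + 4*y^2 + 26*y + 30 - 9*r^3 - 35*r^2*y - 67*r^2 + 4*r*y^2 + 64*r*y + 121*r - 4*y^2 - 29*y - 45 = -9*r^3 + r^2*(-35*y - 103) + r*(4*y^2 + 32*y + 60)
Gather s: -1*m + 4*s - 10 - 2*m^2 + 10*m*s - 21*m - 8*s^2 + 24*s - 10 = -2*m^2 - 22*m - 8*s^2 + s*(10*m + 28) - 20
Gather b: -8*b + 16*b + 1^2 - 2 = 8*b - 1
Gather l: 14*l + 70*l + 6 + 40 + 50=84*l + 96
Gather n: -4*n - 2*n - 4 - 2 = -6*n - 6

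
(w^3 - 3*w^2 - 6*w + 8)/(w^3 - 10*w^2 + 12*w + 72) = (w^2 - 5*w + 4)/(w^2 - 12*w + 36)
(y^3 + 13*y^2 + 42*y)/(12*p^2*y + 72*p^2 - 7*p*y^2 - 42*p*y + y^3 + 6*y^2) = y*(y + 7)/(12*p^2 - 7*p*y + y^2)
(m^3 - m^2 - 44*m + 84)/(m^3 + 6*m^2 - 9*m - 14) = (m - 6)/(m + 1)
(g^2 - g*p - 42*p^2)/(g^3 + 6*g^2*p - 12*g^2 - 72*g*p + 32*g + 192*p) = (g - 7*p)/(g^2 - 12*g + 32)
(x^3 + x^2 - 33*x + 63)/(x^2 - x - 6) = (x^2 + 4*x - 21)/(x + 2)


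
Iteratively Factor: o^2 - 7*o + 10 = (o - 5)*(o - 2)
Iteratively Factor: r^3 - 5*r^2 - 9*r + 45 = (r - 3)*(r^2 - 2*r - 15) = (r - 3)*(r + 3)*(r - 5)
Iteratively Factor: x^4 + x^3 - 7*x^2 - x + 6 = (x + 1)*(x^3 - 7*x + 6) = (x + 1)*(x + 3)*(x^2 - 3*x + 2) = (x - 2)*(x + 1)*(x + 3)*(x - 1)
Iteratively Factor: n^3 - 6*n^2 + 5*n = (n)*(n^2 - 6*n + 5) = n*(n - 5)*(n - 1)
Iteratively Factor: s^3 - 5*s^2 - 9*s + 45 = (s - 5)*(s^2 - 9) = (s - 5)*(s - 3)*(s + 3)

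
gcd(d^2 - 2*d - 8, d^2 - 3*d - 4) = d - 4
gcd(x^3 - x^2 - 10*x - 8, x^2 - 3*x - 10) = x + 2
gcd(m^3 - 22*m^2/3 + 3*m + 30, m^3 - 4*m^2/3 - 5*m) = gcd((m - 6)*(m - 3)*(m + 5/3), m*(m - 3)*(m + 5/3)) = m^2 - 4*m/3 - 5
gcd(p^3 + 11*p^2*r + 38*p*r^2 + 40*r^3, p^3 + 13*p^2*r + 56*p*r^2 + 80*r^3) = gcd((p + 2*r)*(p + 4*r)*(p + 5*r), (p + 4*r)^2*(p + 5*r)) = p^2 + 9*p*r + 20*r^2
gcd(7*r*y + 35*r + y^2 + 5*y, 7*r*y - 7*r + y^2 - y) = 7*r + y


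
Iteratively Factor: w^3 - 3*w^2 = (w)*(w^2 - 3*w) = w^2*(w - 3)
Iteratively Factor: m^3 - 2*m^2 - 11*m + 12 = (m - 4)*(m^2 + 2*m - 3) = (m - 4)*(m + 3)*(m - 1)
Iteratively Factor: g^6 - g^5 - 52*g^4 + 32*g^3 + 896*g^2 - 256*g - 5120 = (g - 4)*(g^5 + 3*g^4 - 40*g^3 - 128*g^2 + 384*g + 1280) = (g - 4)*(g + 4)*(g^4 - g^3 - 36*g^2 + 16*g + 320) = (g - 5)*(g - 4)*(g + 4)*(g^3 + 4*g^2 - 16*g - 64) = (g - 5)*(g - 4)*(g + 4)^2*(g^2 - 16) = (g - 5)*(g - 4)^2*(g + 4)^2*(g + 4)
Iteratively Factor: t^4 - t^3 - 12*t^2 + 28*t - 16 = (t - 1)*(t^3 - 12*t + 16) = (t - 2)*(t - 1)*(t^2 + 2*t - 8) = (t - 2)^2*(t - 1)*(t + 4)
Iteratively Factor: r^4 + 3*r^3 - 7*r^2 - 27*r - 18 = (r + 1)*(r^3 + 2*r^2 - 9*r - 18) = (r - 3)*(r + 1)*(r^2 + 5*r + 6) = (r - 3)*(r + 1)*(r + 3)*(r + 2)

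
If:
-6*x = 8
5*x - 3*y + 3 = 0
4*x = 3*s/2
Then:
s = -32/9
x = -4/3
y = -11/9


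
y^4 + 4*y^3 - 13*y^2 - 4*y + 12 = (y - 2)*(y - 1)*(y + 1)*(y + 6)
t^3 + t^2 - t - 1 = (t - 1)*(t + 1)^2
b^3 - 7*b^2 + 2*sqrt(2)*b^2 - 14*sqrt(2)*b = b*(b - 7)*(b + 2*sqrt(2))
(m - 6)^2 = m^2 - 12*m + 36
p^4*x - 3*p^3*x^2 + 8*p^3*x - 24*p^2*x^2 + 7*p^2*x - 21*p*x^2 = p*(p + 7)*(p - 3*x)*(p*x + x)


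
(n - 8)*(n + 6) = n^2 - 2*n - 48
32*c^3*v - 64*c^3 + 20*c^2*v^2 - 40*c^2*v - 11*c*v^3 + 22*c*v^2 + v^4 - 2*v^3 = (-8*c + v)*(-4*c + v)*(c + v)*(v - 2)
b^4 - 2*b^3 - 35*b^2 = b^2*(b - 7)*(b + 5)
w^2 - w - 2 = (w - 2)*(w + 1)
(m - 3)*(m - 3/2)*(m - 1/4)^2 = m^4 - 5*m^3 + 109*m^2/16 - 81*m/32 + 9/32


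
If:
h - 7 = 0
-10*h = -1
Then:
No Solution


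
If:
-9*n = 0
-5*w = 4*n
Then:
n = 0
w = 0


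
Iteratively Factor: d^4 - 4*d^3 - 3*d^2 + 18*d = (d)*(d^3 - 4*d^2 - 3*d + 18) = d*(d - 3)*(d^2 - d - 6) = d*(d - 3)*(d + 2)*(d - 3)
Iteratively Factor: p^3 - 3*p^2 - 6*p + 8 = (p + 2)*(p^2 - 5*p + 4) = (p - 4)*(p + 2)*(p - 1)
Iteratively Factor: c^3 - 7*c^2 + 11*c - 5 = (c - 5)*(c^2 - 2*c + 1) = (c - 5)*(c - 1)*(c - 1)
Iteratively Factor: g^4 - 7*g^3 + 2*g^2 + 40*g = (g - 4)*(g^3 - 3*g^2 - 10*g) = g*(g - 4)*(g^2 - 3*g - 10) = g*(g - 5)*(g - 4)*(g + 2)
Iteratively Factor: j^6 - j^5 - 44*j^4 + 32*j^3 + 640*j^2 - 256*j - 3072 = (j + 4)*(j^5 - 5*j^4 - 24*j^3 + 128*j^2 + 128*j - 768) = (j + 4)^2*(j^4 - 9*j^3 + 12*j^2 + 80*j - 192) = (j - 4)*(j + 4)^2*(j^3 - 5*j^2 - 8*j + 48) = (j - 4)^2*(j + 4)^2*(j^2 - j - 12) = (j - 4)^2*(j + 3)*(j + 4)^2*(j - 4)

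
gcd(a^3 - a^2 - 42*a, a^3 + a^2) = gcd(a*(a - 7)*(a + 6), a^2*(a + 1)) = a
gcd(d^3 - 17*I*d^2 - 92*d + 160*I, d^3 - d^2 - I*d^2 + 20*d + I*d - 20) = d - 5*I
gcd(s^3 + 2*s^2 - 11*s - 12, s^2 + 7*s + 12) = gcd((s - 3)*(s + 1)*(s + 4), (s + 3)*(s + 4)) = s + 4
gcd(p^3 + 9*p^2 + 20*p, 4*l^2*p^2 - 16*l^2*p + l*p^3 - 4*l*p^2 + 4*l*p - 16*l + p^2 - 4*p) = 1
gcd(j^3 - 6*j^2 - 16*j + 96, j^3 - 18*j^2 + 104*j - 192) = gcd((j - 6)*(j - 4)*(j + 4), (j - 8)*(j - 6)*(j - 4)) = j^2 - 10*j + 24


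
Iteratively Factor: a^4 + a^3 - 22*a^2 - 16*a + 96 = (a + 3)*(a^3 - 2*a^2 - 16*a + 32) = (a - 4)*(a + 3)*(a^2 + 2*a - 8) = (a - 4)*(a + 3)*(a + 4)*(a - 2)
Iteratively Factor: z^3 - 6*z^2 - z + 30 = (z - 3)*(z^2 - 3*z - 10) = (z - 3)*(z + 2)*(z - 5)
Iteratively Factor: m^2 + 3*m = (m + 3)*(m)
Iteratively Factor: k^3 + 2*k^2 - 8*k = (k)*(k^2 + 2*k - 8) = k*(k - 2)*(k + 4)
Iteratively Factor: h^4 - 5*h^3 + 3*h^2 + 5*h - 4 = (h + 1)*(h^3 - 6*h^2 + 9*h - 4) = (h - 1)*(h + 1)*(h^2 - 5*h + 4) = (h - 4)*(h - 1)*(h + 1)*(h - 1)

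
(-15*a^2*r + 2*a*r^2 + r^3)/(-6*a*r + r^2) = (15*a^2 - 2*a*r - r^2)/(6*a - r)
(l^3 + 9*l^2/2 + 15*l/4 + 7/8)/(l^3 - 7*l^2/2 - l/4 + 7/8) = (4*l^2 + 16*l + 7)/(4*l^2 - 16*l + 7)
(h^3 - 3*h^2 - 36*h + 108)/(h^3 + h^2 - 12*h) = (h^2 - 36)/(h*(h + 4))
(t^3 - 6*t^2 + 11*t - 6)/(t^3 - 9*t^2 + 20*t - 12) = (t - 3)/(t - 6)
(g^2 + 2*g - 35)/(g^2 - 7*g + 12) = (g^2 + 2*g - 35)/(g^2 - 7*g + 12)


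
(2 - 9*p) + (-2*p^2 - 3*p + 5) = -2*p^2 - 12*p + 7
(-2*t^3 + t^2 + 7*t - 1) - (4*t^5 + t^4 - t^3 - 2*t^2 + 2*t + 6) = -4*t^5 - t^4 - t^3 + 3*t^2 + 5*t - 7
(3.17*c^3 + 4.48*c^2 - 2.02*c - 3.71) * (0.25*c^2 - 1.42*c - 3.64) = 0.7925*c^5 - 3.3814*c^4 - 18.4054*c^3 - 14.3663*c^2 + 12.621*c + 13.5044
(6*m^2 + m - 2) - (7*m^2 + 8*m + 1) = -m^2 - 7*m - 3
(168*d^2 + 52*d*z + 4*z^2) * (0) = 0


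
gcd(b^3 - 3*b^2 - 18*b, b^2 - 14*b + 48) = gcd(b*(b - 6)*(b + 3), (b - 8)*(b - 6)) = b - 6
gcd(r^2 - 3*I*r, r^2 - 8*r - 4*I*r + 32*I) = 1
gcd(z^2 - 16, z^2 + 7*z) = 1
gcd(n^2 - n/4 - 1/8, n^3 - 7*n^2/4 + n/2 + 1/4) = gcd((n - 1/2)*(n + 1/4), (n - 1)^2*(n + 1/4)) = n + 1/4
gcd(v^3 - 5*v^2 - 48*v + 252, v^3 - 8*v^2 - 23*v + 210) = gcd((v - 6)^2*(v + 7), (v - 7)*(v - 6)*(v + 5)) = v - 6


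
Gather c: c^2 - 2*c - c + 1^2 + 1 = c^2 - 3*c + 2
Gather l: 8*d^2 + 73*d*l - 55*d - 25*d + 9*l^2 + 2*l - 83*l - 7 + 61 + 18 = 8*d^2 - 80*d + 9*l^2 + l*(73*d - 81) + 72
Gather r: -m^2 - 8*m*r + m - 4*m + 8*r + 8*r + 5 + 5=-m^2 - 3*m + r*(16 - 8*m) + 10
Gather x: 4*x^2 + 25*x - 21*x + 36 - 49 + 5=4*x^2 + 4*x - 8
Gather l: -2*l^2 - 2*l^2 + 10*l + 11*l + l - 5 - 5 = -4*l^2 + 22*l - 10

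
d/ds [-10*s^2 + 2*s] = 2 - 20*s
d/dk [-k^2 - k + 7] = -2*k - 1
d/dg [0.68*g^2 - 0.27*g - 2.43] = 1.36*g - 0.27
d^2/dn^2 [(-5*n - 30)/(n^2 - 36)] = -10/(n^3 - 18*n^2 + 108*n - 216)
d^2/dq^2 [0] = 0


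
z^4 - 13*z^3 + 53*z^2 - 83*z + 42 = (z - 7)*(z - 3)*(z - 2)*(z - 1)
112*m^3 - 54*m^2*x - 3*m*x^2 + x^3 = (-8*m + x)*(-2*m + x)*(7*m + x)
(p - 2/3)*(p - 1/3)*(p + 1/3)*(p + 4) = p^4 + 10*p^3/3 - 25*p^2/9 - 10*p/27 + 8/27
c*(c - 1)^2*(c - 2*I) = c^4 - 2*c^3 - 2*I*c^3 + c^2 + 4*I*c^2 - 2*I*c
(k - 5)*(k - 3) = k^2 - 8*k + 15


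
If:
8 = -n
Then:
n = -8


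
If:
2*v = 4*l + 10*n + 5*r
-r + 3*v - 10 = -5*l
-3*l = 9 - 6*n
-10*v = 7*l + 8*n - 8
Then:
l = 402/197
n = 993/394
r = -1523/197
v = -521/197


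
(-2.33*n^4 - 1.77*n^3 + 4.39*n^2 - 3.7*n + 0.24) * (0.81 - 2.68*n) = 6.2444*n^5 + 2.8563*n^4 - 13.1989*n^3 + 13.4719*n^2 - 3.6402*n + 0.1944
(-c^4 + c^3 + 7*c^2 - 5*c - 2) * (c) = -c^5 + c^4 + 7*c^3 - 5*c^2 - 2*c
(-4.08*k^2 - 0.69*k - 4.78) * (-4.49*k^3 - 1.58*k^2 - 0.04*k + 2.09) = 18.3192*k^5 + 9.5445*k^4 + 22.7156*k^3 - 0.947199999999999*k^2 - 1.2509*k - 9.9902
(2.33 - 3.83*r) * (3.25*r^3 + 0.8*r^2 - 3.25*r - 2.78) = -12.4475*r^4 + 4.5085*r^3 + 14.3115*r^2 + 3.0749*r - 6.4774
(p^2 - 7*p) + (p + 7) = p^2 - 6*p + 7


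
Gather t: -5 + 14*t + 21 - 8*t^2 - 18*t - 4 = -8*t^2 - 4*t + 12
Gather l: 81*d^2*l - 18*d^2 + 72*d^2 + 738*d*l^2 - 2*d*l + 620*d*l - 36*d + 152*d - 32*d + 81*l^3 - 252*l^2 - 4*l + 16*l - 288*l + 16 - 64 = 54*d^2 + 84*d + 81*l^3 + l^2*(738*d - 252) + l*(81*d^2 + 618*d - 276) - 48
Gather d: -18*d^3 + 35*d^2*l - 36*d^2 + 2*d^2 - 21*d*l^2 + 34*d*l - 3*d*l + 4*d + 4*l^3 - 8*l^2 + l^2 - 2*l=-18*d^3 + d^2*(35*l - 34) + d*(-21*l^2 + 31*l + 4) + 4*l^3 - 7*l^2 - 2*l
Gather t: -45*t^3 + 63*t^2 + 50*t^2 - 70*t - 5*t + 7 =-45*t^3 + 113*t^2 - 75*t + 7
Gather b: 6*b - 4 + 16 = 6*b + 12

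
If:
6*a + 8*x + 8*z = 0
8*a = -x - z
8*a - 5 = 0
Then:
No Solution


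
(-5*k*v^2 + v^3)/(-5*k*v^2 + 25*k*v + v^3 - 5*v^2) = v/(v - 5)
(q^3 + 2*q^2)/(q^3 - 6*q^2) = (q + 2)/(q - 6)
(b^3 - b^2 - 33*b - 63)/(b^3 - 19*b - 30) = (b^2 - 4*b - 21)/(b^2 - 3*b - 10)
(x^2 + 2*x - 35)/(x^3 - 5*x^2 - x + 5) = (x + 7)/(x^2 - 1)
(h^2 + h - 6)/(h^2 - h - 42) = (-h^2 - h + 6)/(-h^2 + h + 42)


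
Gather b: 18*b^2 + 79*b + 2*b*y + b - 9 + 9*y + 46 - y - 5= 18*b^2 + b*(2*y + 80) + 8*y + 32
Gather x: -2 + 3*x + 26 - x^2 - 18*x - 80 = -x^2 - 15*x - 56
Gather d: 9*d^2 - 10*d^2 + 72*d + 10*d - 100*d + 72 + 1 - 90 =-d^2 - 18*d - 17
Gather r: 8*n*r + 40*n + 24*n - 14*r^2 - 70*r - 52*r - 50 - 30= 64*n - 14*r^2 + r*(8*n - 122) - 80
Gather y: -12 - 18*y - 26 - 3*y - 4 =-21*y - 42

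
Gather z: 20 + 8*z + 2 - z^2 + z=-z^2 + 9*z + 22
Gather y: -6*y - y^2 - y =-y^2 - 7*y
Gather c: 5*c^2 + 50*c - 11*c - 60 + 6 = 5*c^2 + 39*c - 54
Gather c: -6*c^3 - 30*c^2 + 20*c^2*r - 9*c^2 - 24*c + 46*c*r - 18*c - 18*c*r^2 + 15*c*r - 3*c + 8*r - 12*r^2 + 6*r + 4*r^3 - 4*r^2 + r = -6*c^3 + c^2*(20*r - 39) + c*(-18*r^2 + 61*r - 45) + 4*r^3 - 16*r^2 + 15*r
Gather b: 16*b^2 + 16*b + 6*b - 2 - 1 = 16*b^2 + 22*b - 3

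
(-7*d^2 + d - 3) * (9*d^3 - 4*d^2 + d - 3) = -63*d^5 + 37*d^4 - 38*d^3 + 34*d^2 - 6*d + 9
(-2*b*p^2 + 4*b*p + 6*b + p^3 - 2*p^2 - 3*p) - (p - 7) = -2*b*p^2 + 4*b*p + 6*b + p^3 - 2*p^2 - 4*p + 7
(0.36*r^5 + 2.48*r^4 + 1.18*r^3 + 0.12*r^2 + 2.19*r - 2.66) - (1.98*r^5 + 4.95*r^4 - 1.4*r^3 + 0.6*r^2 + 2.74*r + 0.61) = -1.62*r^5 - 2.47*r^4 + 2.58*r^3 - 0.48*r^2 - 0.55*r - 3.27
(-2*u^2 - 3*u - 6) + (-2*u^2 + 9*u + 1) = -4*u^2 + 6*u - 5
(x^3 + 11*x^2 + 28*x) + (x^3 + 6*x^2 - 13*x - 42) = 2*x^3 + 17*x^2 + 15*x - 42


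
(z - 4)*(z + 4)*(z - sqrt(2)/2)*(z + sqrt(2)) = z^4 + sqrt(2)*z^3/2 - 17*z^2 - 8*sqrt(2)*z + 16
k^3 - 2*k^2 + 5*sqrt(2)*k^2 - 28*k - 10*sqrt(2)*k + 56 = (k - 2)*(k - 2*sqrt(2))*(k + 7*sqrt(2))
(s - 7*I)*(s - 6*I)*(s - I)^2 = s^4 - 15*I*s^3 - 69*s^2 + 97*I*s + 42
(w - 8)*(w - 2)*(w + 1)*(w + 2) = w^4 - 7*w^3 - 12*w^2 + 28*w + 32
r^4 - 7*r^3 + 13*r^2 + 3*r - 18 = (r - 3)^2*(r - 2)*(r + 1)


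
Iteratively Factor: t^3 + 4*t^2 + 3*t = (t)*(t^2 + 4*t + 3) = t*(t + 3)*(t + 1)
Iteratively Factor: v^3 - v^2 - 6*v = (v - 3)*(v^2 + 2*v) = (v - 3)*(v + 2)*(v)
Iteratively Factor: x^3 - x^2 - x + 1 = (x - 1)*(x^2 - 1) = (x - 1)*(x + 1)*(x - 1)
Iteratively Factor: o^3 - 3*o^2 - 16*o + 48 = (o + 4)*(o^2 - 7*o + 12) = (o - 4)*(o + 4)*(o - 3)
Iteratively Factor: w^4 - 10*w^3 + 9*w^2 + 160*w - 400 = (w - 5)*(w^3 - 5*w^2 - 16*w + 80) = (w - 5)*(w - 4)*(w^2 - w - 20) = (w - 5)^2*(w - 4)*(w + 4)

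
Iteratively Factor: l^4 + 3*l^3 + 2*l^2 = (l + 2)*(l^3 + l^2) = l*(l + 2)*(l^2 + l) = l*(l + 1)*(l + 2)*(l)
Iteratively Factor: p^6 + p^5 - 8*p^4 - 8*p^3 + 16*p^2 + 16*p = (p + 2)*(p^5 - p^4 - 6*p^3 + 4*p^2 + 8*p) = (p - 2)*(p + 2)*(p^4 + p^3 - 4*p^2 - 4*p) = (p - 2)^2*(p + 2)*(p^3 + 3*p^2 + 2*p) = (p - 2)^2*(p + 1)*(p + 2)*(p^2 + 2*p) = (p - 2)^2*(p + 1)*(p + 2)^2*(p)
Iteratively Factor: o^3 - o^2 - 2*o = (o + 1)*(o^2 - 2*o) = o*(o + 1)*(o - 2)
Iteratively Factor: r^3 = (r)*(r^2) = r^2*(r)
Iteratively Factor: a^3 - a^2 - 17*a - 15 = (a - 5)*(a^2 + 4*a + 3) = (a - 5)*(a + 3)*(a + 1)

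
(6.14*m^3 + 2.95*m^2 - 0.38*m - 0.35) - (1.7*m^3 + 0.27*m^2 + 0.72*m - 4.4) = 4.44*m^3 + 2.68*m^2 - 1.1*m + 4.05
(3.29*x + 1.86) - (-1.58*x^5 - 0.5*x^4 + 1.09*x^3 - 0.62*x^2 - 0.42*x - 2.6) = 1.58*x^5 + 0.5*x^4 - 1.09*x^3 + 0.62*x^2 + 3.71*x + 4.46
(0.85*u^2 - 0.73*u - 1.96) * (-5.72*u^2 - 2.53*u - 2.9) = -4.862*u^4 + 2.0251*u^3 + 10.5931*u^2 + 7.0758*u + 5.684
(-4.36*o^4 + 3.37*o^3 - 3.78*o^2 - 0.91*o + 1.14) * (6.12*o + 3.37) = -26.6832*o^5 + 5.9312*o^4 - 11.7767*o^3 - 18.3078*o^2 + 3.9101*o + 3.8418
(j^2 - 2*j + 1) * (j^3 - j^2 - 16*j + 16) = j^5 - 3*j^4 - 13*j^3 + 47*j^2 - 48*j + 16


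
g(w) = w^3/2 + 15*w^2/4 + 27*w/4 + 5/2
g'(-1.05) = 0.53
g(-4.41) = 2.78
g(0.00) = 2.50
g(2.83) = 62.97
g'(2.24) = 31.08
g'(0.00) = 6.75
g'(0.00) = 6.75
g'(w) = 3*w^2/2 + 15*w/2 + 27/4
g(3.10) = 74.36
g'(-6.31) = 19.15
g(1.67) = 26.56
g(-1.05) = -1.03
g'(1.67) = 23.46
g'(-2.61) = -2.61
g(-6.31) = -16.40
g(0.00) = 2.50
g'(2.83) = 39.99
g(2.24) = 42.06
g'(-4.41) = 2.85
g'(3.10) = 44.42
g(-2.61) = 1.54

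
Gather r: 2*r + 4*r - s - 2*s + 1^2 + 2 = 6*r - 3*s + 3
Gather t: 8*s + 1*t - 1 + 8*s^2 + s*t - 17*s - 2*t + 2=8*s^2 - 9*s + t*(s - 1) + 1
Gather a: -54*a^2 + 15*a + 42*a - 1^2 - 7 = -54*a^2 + 57*a - 8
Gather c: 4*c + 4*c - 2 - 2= 8*c - 4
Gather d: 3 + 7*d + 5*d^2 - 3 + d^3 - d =d^3 + 5*d^2 + 6*d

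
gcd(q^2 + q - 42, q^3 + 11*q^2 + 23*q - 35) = q + 7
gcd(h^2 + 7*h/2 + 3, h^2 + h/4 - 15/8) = h + 3/2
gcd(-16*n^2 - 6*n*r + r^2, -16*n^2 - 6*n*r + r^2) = -16*n^2 - 6*n*r + r^2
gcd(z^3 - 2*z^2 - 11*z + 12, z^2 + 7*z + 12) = z + 3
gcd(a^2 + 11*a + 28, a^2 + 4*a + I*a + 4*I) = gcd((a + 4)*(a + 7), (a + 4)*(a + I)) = a + 4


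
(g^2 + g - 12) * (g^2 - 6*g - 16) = g^4 - 5*g^3 - 34*g^2 + 56*g + 192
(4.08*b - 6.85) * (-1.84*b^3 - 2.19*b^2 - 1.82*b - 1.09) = -7.5072*b^4 + 3.6688*b^3 + 7.5759*b^2 + 8.0198*b + 7.4665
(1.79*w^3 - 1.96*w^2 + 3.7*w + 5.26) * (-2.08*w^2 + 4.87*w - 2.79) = -3.7232*w^5 + 12.7941*w^4 - 22.2353*w^3 + 12.5466*w^2 + 15.2932*w - 14.6754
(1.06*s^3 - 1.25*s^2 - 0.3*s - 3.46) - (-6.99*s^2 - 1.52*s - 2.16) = 1.06*s^3 + 5.74*s^2 + 1.22*s - 1.3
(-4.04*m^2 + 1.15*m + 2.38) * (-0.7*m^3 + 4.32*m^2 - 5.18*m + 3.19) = 2.828*m^5 - 18.2578*m^4 + 24.2292*m^3 - 8.563*m^2 - 8.6599*m + 7.5922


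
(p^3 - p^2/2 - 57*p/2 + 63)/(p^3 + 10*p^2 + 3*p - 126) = (p - 7/2)/(p + 7)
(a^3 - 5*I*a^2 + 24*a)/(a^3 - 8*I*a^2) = (a + 3*I)/a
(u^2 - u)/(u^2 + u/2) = 2*(u - 1)/(2*u + 1)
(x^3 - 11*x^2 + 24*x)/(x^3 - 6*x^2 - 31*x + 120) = x/(x + 5)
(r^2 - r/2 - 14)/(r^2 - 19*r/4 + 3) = 2*(2*r + 7)/(4*r - 3)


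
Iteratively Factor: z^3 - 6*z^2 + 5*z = (z - 5)*(z^2 - z) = (z - 5)*(z - 1)*(z)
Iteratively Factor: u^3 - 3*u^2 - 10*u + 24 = (u - 2)*(u^2 - u - 12) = (u - 4)*(u - 2)*(u + 3)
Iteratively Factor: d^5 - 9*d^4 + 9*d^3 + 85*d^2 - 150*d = (d)*(d^4 - 9*d^3 + 9*d^2 + 85*d - 150) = d*(d - 5)*(d^3 - 4*d^2 - 11*d + 30) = d*(d - 5)^2*(d^2 + d - 6) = d*(d - 5)^2*(d - 2)*(d + 3)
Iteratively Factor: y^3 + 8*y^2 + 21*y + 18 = (y + 3)*(y^2 + 5*y + 6) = (y + 3)^2*(y + 2)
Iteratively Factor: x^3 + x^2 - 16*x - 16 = (x + 1)*(x^2 - 16) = (x + 1)*(x + 4)*(x - 4)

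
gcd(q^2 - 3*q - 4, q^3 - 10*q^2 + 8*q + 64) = q - 4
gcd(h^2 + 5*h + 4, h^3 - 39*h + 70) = 1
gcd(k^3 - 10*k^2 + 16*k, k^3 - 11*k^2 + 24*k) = k^2 - 8*k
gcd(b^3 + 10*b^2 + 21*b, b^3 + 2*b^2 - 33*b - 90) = b + 3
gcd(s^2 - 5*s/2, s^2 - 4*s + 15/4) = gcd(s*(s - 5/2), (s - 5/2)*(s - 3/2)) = s - 5/2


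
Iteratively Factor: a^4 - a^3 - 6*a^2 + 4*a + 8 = (a + 2)*(a^3 - 3*a^2 + 4) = (a + 1)*(a + 2)*(a^2 - 4*a + 4) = (a - 2)*(a + 1)*(a + 2)*(a - 2)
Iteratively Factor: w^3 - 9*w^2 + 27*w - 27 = (w - 3)*(w^2 - 6*w + 9) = (w - 3)^2*(w - 3)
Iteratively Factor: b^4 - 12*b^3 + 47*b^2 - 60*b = (b - 4)*(b^3 - 8*b^2 + 15*b) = b*(b - 4)*(b^2 - 8*b + 15) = b*(b - 5)*(b - 4)*(b - 3)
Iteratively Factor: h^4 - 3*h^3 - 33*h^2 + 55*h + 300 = (h - 5)*(h^3 + 2*h^2 - 23*h - 60) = (h - 5)*(h + 4)*(h^2 - 2*h - 15) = (h - 5)*(h + 3)*(h + 4)*(h - 5)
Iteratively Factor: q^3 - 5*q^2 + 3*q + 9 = (q + 1)*(q^2 - 6*q + 9) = (q - 3)*(q + 1)*(q - 3)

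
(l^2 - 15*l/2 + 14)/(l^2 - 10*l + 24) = (l - 7/2)/(l - 6)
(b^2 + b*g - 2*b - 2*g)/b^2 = 1 + g/b - 2/b - 2*g/b^2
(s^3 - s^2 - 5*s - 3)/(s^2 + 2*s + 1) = s - 3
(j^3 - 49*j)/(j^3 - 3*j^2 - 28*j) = (j + 7)/(j + 4)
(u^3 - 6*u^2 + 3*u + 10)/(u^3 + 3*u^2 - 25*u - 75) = (u^2 - u - 2)/(u^2 + 8*u + 15)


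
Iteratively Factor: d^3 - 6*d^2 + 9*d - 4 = (d - 1)*(d^2 - 5*d + 4) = (d - 4)*(d - 1)*(d - 1)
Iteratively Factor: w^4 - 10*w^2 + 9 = (w - 1)*(w^3 + w^2 - 9*w - 9) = (w - 1)*(w + 3)*(w^2 - 2*w - 3) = (w - 3)*(w - 1)*(w + 3)*(w + 1)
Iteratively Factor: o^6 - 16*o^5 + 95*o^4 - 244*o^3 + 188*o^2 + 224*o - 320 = (o - 4)*(o^5 - 12*o^4 + 47*o^3 - 56*o^2 - 36*o + 80) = (o - 4)*(o + 1)*(o^4 - 13*o^3 + 60*o^2 - 116*o + 80) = (o - 5)*(o - 4)*(o + 1)*(o^3 - 8*o^2 + 20*o - 16) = (o - 5)*(o - 4)^2*(o + 1)*(o^2 - 4*o + 4) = (o - 5)*(o - 4)^2*(o - 2)*(o + 1)*(o - 2)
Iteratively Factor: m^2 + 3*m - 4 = (m + 4)*(m - 1)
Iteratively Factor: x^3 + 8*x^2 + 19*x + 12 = (x + 3)*(x^2 + 5*x + 4) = (x + 3)*(x + 4)*(x + 1)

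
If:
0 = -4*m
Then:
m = 0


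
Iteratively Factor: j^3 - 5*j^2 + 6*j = (j)*(j^2 - 5*j + 6) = j*(j - 2)*(j - 3)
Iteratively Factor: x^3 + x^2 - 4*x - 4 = (x + 2)*(x^2 - x - 2) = (x + 1)*(x + 2)*(x - 2)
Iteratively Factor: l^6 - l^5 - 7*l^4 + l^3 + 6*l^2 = (l + 1)*(l^5 - 2*l^4 - 5*l^3 + 6*l^2) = l*(l + 1)*(l^4 - 2*l^3 - 5*l^2 + 6*l) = l*(l + 1)*(l + 2)*(l^3 - 4*l^2 + 3*l) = l^2*(l + 1)*(l + 2)*(l^2 - 4*l + 3) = l^2*(l - 3)*(l + 1)*(l + 2)*(l - 1)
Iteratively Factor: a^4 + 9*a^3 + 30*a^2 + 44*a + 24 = (a + 2)*(a^3 + 7*a^2 + 16*a + 12) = (a + 2)*(a + 3)*(a^2 + 4*a + 4) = (a + 2)^2*(a + 3)*(a + 2)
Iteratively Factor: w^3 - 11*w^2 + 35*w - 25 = (w - 1)*(w^2 - 10*w + 25) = (w - 5)*(w - 1)*(w - 5)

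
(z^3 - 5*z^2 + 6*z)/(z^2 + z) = (z^2 - 5*z + 6)/(z + 1)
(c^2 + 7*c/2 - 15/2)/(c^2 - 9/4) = 2*(c + 5)/(2*c + 3)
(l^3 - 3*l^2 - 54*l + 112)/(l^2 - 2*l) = l - 1 - 56/l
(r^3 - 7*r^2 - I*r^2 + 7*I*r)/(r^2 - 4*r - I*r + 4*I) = r*(r - 7)/(r - 4)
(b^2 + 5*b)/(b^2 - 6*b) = (b + 5)/(b - 6)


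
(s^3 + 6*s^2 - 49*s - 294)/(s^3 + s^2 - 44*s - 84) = (s + 7)/(s + 2)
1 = 1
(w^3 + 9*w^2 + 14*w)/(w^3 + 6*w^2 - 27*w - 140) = w*(w + 2)/(w^2 - w - 20)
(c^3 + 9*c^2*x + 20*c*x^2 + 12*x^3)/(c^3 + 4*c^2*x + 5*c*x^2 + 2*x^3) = (c + 6*x)/(c + x)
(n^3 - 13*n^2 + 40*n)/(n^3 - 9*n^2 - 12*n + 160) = n/(n + 4)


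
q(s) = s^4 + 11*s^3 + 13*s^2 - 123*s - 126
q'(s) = 4*s^3 + 33*s^2 + 26*s - 123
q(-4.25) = 113.39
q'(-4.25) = 55.50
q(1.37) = -238.30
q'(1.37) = -15.16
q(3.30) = 123.57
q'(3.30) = 465.92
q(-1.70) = 74.98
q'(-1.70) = -91.48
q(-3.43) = 143.36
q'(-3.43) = 14.65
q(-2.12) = 108.58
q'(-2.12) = -67.92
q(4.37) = 867.43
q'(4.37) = 954.63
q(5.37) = 2123.33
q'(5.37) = 1587.65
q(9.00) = 14400.00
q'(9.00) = 5700.00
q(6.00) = 3276.00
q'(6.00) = 2085.00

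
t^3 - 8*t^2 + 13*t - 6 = (t - 6)*(t - 1)^2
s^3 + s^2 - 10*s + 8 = (s - 2)*(s - 1)*(s + 4)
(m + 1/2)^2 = m^2 + m + 1/4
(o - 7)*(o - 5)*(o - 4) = o^3 - 16*o^2 + 83*o - 140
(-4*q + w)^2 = 16*q^2 - 8*q*w + w^2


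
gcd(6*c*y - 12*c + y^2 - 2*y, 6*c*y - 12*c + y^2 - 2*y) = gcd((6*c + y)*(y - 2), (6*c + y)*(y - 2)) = 6*c*y - 12*c + y^2 - 2*y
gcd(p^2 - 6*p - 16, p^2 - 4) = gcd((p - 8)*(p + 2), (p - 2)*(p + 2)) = p + 2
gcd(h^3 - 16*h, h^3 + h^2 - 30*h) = h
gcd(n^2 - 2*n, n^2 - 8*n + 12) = n - 2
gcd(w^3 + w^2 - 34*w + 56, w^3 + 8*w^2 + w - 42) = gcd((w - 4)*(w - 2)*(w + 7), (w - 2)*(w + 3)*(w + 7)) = w^2 + 5*w - 14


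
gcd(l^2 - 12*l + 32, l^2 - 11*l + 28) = l - 4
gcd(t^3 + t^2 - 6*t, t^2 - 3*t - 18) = t + 3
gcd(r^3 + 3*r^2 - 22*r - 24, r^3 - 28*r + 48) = r^2 + 2*r - 24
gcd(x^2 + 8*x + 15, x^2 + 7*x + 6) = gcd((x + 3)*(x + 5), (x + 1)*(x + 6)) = 1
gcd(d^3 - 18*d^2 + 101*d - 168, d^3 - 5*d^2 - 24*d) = d - 8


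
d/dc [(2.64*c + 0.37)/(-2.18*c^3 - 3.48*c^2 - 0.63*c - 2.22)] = (11.5104*c^3 + 11.607*c^2 + 2.5752*c - 5.6277)/(4.7524*c^6 + 15.1728*c^5 + 14.8572*c^4 + 14.064*c^3 + 15.8481*c^2 + 2.7972*c + 4.9284)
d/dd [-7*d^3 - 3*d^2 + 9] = 3*d*(-7*d - 2)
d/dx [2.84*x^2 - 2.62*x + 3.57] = 5.68*x - 2.62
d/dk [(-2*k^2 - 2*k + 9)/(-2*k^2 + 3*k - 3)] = (-10*k^2 + 48*k - 21)/(4*k^4 - 12*k^3 + 21*k^2 - 18*k + 9)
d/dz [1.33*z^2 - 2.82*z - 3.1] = 2.66*z - 2.82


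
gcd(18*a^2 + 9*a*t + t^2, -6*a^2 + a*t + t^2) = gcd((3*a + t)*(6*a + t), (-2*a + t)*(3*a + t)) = 3*a + t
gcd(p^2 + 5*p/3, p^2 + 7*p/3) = p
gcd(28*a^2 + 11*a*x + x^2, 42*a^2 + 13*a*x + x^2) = 7*a + x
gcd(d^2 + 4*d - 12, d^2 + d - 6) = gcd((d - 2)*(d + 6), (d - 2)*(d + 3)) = d - 2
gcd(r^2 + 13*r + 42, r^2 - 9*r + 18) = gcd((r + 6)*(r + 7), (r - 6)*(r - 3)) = 1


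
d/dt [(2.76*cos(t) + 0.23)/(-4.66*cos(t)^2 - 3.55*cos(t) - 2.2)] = (-12.8616*cos(t)^2 - 2.1436*cos(t) + 5.2555)*sin(t)/(21.7156*cos(t)^4 + 33.086*cos(t)^3 + 33.1065*cos(t)^2 + 15.62*cos(t) + 4.84)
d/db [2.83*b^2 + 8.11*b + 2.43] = 5.66*b + 8.11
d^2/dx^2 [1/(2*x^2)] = 3/x^4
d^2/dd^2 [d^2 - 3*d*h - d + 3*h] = 2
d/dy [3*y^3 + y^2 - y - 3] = 9*y^2 + 2*y - 1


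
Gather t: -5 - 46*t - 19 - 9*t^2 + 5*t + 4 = -9*t^2 - 41*t - 20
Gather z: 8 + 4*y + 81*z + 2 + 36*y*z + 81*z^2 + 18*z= 4*y + 81*z^2 + z*(36*y + 99) + 10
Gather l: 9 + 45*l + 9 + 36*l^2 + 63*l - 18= 36*l^2 + 108*l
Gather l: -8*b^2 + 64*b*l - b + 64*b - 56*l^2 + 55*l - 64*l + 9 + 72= -8*b^2 + 63*b - 56*l^2 + l*(64*b - 9) + 81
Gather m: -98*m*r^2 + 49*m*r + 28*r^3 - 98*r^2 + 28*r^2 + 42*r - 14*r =m*(-98*r^2 + 49*r) + 28*r^3 - 70*r^2 + 28*r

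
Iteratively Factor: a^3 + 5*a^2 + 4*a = (a)*(a^2 + 5*a + 4) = a*(a + 1)*(a + 4)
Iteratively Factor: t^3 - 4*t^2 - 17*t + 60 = (t - 3)*(t^2 - t - 20) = (t - 5)*(t - 3)*(t + 4)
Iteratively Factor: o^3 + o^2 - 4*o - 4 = (o + 1)*(o^2 - 4) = (o + 1)*(o + 2)*(o - 2)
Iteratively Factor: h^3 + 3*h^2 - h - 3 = (h + 3)*(h^2 - 1) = (h + 1)*(h + 3)*(h - 1)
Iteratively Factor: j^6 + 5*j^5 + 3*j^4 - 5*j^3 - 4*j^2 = (j)*(j^5 + 5*j^4 + 3*j^3 - 5*j^2 - 4*j) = j*(j + 4)*(j^4 + j^3 - j^2 - j) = j^2*(j + 4)*(j^3 + j^2 - j - 1) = j^2*(j + 1)*(j + 4)*(j^2 - 1) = j^2*(j + 1)^2*(j + 4)*(j - 1)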